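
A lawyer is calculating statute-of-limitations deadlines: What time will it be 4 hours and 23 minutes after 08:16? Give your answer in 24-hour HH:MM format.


Start time: 08:16
Adding: 4 hours 23 minutes
Minutes: 16 + 23 = 39
Hours: 8 + 4 + 0 = 12
Result: 12:39

12:39


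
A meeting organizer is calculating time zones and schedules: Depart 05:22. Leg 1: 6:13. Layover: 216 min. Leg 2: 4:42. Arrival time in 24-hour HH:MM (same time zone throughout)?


Depart: 05:22
Leg 1: +373 min -> 11:35
Layover: +216 min -> 15:11
Leg 2: +282 min -> 19:53
Total travel: 871 minutes = 14h 31m
Arrival: 19:53

19:53


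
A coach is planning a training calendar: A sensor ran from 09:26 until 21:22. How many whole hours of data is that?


Start: 09:26
End: 21:22
Hour difference: 21 - 9 = 12 hours
Minute difference: 22 - 26 = -4 minutes
Total minutes: 716
Complete hours: 716 / 60 = 11 (remainder 56)

11


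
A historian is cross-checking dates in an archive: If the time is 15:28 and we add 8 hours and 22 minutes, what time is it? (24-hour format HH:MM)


Start time: 15:28
Adding: 8 hours 22 minutes
Minutes: 28 + 22 = 50
Hours: 15 + 8 + 0 = 23
Result: 23:50

23:50


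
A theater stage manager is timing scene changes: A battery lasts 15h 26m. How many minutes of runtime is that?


Hours: 15
Extra minutes: 26
Minutes per hour: 60
Hours to minutes: 15 x 60 = 900
Total: 900 + 26 = 926

926


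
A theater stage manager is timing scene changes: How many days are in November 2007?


Month: November
Year: 2007
November is a 30-day month
Total: 30 days

30


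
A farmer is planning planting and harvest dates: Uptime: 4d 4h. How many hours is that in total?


Days: 4
Extra hours: 4
Hours per day: 24
Days to hours: 4 x 24 = 96
Total: 96 + 4 = 100

100


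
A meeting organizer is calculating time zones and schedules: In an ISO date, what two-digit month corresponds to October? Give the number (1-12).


Calendar month order:
9. September
10. October <--
11. November
October is month number 10

10


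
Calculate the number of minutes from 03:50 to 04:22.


Start time: 03:50 = 230 minutes from midnight
End time: 04:22 = 262 minutes from midnight
Difference: 262 - 230 = 32 minutes
That is 0 hours and 32 minutes

32


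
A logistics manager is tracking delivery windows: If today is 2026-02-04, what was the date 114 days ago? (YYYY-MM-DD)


Start: 2026-02-04
Subtracting 114 days
Days already passed in February: 4
After going back through February: 110 more days to subtract
January 2026: 31 days, 79 remaining
December 2025: 31 days, 48 remaining
November 2025: 30 days, 18 remaining
October 2025 has 31 days, need 18
Result: 2025-10-13

2025-10-13


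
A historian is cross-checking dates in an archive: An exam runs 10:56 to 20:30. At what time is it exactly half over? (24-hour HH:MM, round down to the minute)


Start time: 10:56 = 656 minutes from midnight
End time: 20:30 = 1230 minutes from midnight
Sum: 656 + 1230 = 1886
Midpoint: 1886 / 2 = 943 minutes
Convert: 943 / 60 = 15 hours, 43 minutes
Result: 15:43

15:43


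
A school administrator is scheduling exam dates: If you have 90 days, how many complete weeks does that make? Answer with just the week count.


Total days: 90
Days per week: 7
Division: 90 / 7 = 12 remainder 6
Complete weeks: 12
Remaining days: 6

12


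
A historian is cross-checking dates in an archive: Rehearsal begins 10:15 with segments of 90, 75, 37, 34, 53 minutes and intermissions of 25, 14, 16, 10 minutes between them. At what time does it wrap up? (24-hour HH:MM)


Start: 10:15 = 615 min from midnight
  after task 1 (90 min): 11:45
  after break (25 min): 12:10
  after task 2 (75 min): 13:25
  after break (14 min): 13:39
  after task 3 (37 min): 14:16
  after break (16 min): 14:32
  after task 4 (34 min): 15:06
  after break (10 min): 15:16
  after task 5 (53 min): 16:09
Total elapsed: 354 minutes
End time: 16:09

16:09


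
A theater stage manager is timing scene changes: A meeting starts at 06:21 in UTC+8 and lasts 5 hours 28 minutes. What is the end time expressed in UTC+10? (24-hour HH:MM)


Start: 06:21 in UTC+8
Step 1 - add duration:
  minutes: 21 + 28 = 49
  hours: 6 + 5 + 0 = 11
  end in UTC+8: 11:49
Step 2 - convert UTC+8 -> UTC+10:
  offset difference: 10 - (8) = 2 hours
  11 + (2) = 13 -> mod 24 = 13
Result: 13:49 in UTC+10

13:49


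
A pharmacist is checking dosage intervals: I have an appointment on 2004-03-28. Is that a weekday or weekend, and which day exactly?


Date: 2004-03-28
January 1, 2004 is a Thursday
Day of year: 88
Offset from Jan 1: 87 days
87 mod 7 = 3
Result: Sunday

Sunday


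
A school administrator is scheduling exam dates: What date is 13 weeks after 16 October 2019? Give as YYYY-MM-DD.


Start: 2019-10-16
Weeks to add: 13
Convert to days: 13 x 7 = 91 days
Add 91 days to 2019-10-16
Result: 2020-01-15

2020-01-15


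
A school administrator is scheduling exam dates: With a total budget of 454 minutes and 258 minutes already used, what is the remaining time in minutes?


Total budget: 454 minutes
Time used: 258 minutes
Remaining: 454 - 258 = 196 minutes
Percent used: 56.8%
Percent remaining: 43.2%

196


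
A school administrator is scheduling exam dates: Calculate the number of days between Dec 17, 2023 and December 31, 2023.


Start: December 17, 2023
End: December 31, 2023
Days left in December: 14
Total: 14 days

14


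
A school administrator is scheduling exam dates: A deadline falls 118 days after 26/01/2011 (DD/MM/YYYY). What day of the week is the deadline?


Start: 2011-01-26 (Wednesday)
Step 1 - find target date: add 118 days
  2011-01-26 + 118 days = 2011-05-24
Step 2 - day of week:
  118 mod 7 = 6
  Wednesday + 6 days -> Tuesday
Result: Tuesday (2011-05-24)

Tuesday


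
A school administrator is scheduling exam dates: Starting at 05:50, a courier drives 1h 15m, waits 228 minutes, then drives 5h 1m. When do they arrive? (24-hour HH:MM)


Depart: 05:50
Leg 1: +75 min -> 07:05
Layover: +228 min -> 10:53
Leg 2: +301 min -> 15:54
Total travel: 604 minutes = 10h 4m
Arrival: 15:54

15:54


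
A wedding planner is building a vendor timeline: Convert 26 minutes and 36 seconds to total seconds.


Minutes: 26
Extra seconds: 36
Seconds per minute: 60
Minutes to seconds: 26 x 60 = 1560
Total: 1560 + 36 = 1596

1596


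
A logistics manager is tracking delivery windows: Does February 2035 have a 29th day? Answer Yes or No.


Year: 2035
Divisible by 4? 2035 / 4 = 508.75 -> No
Not divisible by 4, so NOT a leap year

No


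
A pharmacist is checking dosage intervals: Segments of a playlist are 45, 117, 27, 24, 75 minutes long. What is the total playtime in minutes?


Durations: 45, 117, 27, 24, 75
Running sum: 45
+ 117 = 162
+ 27 = 189
+ 24 = 213
+ 75 = 288
Total duration: 288 minutes
That is 4 hours and 48 minutes

288


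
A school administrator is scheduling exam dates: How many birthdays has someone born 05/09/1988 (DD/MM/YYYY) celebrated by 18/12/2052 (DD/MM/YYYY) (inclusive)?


Birth: 1988-09-05
Reference: 2052-12-18
Year difference: 2052 - 1988 = 64
Has birthday (09-05) occurred by 12-18? Yes
Age in full years: 64

64


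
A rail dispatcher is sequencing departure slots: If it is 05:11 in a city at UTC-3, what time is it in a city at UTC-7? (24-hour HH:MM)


Local time: 05:11 at UTC-3 (offset -3h)
Target zone: UTC-7 (offset -7h)
Difference: -7 - (-3) = -4 hours
Calculation: 5 + (-4) = 1
Result: 01:11

01:11


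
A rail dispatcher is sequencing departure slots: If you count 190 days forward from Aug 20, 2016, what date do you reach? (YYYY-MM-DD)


Start: 2016-08-20
Adding 190 days
Days remaining in August: 11
After August: 179 days still to add
September 2016: 30 days, 149 remaining
October 2016: 31 days, 118 remaining
November 2016: 30 days, 88 remaining
December 2016: 31 days, 57 remaining
Result: 2017-02-26

2017-02-26


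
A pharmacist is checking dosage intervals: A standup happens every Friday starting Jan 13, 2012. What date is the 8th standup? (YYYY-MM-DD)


First occurrence: 2012-01-13 (occurrence 1)
Each occurrence is 7 days after the previous.
Occurrence 8 is 7 weeks after the first.
7 weeks = 49 days
2012-01-13 + 49 days = 2012-03-02

2012-03-02


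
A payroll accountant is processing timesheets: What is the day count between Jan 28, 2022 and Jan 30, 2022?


Start date: 2022-01-28
End date: 2022-01-30
Jan 2022: +2 days
Total: 2 days

2


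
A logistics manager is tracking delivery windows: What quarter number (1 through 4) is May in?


Month: May (month 5)
Q1: January-March (months 1-3)
Q2: April-June (months 4-6)
Q3: July-September (months 7-9)
Q4: October-December (months 10-12)
Month 5 falls in Q2

2


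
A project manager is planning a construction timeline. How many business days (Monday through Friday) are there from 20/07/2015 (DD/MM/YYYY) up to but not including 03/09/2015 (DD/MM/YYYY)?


Start: 2015-07-20 (Monday)
End (exclusive): 2015-09-03 (Thursday)
Total calendar days: 45
Full weeks: 45 // 7 = 6 -> 30 weekdays
Remaining 3 days starting on Monday:
  Mon(w), Tue(w), Wed(w) -> 3 weekdays
Total business days: 30 + 3 = 33

33


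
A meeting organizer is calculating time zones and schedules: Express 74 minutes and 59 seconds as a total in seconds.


Minutes: 74
Seconds: 59
Convert minutes to seconds: 74 x 60 = 4440
Add remaining seconds: 4440 + 59 = 4499

4499


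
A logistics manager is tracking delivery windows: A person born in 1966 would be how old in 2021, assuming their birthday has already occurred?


Birth year: 1966
Current year: 2021
Age = current year - birth year
Age = 2021 - 1966 = 55

55


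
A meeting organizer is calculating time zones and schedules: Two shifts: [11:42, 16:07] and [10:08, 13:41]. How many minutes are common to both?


Interval A: [702, 967] minutes from midnight
Interval B: [608, 821] minutes from midnight
Overlap start = max(702, 608) = 702
Overlap end = min(967, 821) = 821
Overlap = 821 - 702 = 119 minutes

119


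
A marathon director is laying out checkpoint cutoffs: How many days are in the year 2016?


Year: 2016
Check leap year rules:
Divisible by 4? Yes
Divisible by 100? No
2016 is a leap year
Days: 366

366


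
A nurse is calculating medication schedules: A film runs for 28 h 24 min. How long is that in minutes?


Hours: 28
Minutes: 24
Convert hours to minutes: 28 x 60 = 1680
Add remaining minutes: 1680 + 24 = 1704

1704


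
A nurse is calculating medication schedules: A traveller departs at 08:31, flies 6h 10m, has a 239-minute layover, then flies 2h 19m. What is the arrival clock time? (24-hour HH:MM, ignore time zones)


Depart: 08:31
Leg 1: +370 min -> 14:41
Layover: +239 min -> 18:40
Leg 2: +139 min -> 20:59
Total travel: 748 minutes = 12h 28m
Arrival: 20:59

20:59


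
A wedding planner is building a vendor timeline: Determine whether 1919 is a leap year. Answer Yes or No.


Year: 1919
Divisible by 4? 1919 / 4 = 479.75 -> No
Not divisible by 4, so NOT a leap year

No


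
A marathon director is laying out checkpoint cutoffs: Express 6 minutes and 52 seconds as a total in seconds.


Minutes: 6
Seconds: 52
Convert minutes to seconds: 6 x 60 = 360
Add remaining seconds: 360 + 52 = 412

412


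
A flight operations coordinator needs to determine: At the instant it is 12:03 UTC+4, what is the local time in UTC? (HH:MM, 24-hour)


Local time: 12:03 at UTC+4 (offset 4h)
Target zone: UTC (offset 0h)
Difference: 0 - (4) = -4 hours
Calculation: 12 + (-4) = 8
Result: 08:03

08:03


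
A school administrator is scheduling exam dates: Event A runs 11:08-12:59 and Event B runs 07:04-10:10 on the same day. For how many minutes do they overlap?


Interval A: [668, 779] minutes from midnight
Interval B: [424, 610] minutes from midnight
Overlap start = max(668, 424) = 668
Overlap end = min(779, 610) = 610
End <= start, so the intervals do not overlap: 0 minutes

0


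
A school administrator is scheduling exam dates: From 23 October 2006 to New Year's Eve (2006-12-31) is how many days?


Start: October 23, 2006
End: December 31, 2006
Days left in October: 8
November: 30
December: 31
Sum of remaining months: 61
Total: 8 + 61 = 69

69


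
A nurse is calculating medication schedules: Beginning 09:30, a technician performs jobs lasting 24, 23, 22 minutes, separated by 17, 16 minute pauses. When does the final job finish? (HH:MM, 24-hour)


Start: 09:30 = 570 min from midnight
  after task 1 (24 min): 09:54
  after break (17 min): 10:11
  after task 2 (23 min): 10:34
  after break (16 min): 10:50
  after task 3 (22 min): 11:12
Total elapsed: 102 minutes
End time: 11:12

11:12


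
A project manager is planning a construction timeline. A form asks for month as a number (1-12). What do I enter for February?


Calendar month order:
1. January
2. February <--
3. March
February is month number 2

2


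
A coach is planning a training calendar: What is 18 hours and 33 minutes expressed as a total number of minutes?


Hours: 18
Minutes: 33
Convert hours to minutes: 18 x 60 = 1080
Add remaining minutes: 1080 + 33 = 1113

1113


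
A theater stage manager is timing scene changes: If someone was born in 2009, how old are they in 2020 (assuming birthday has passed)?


Birth year: 2009
Current year: 2020
Age = current year - birth year
Age = 2020 - 2009 = 11

11


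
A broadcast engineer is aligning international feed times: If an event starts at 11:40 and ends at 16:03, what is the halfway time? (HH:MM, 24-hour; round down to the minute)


Start time: 11:40 = 700 minutes from midnight
End time: 16:03 = 963 minutes from midnight
Sum: 700 + 963 = 1663
Midpoint: 1663 / 2 = 831 minutes
Convert: 831 / 60 = 13 hours, 51 minutes
Result: 13:51

13:51


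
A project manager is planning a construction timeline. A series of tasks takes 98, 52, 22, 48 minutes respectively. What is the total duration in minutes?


Durations: 98, 52, 22, 48
Running sum: 98
+ 52 = 150
+ 22 = 172
+ 48 = 220
Total duration: 220 minutes
That is 3 hours and 40 minutes

220


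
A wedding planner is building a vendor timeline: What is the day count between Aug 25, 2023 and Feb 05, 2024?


Start date: 2023-08-25
End date: 2024-02-05
Aug 2023: +7 days
Sep 2023: +30 days
Oct 2023: +31 days
... (4 more months)
Total: 164 days

164


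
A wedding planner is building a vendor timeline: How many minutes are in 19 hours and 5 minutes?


Hours: 19
Extra minutes: 5
Minutes per hour: 60
Hours to minutes: 19 x 60 = 1140
Total: 1140 + 5 = 1145

1145


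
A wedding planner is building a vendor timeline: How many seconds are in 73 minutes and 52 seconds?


Minutes: 73
Extra seconds: 52
Seconds per minute: 60
Minutes to seconds: 73 x 60 = 4380
Total: 4380 + 52 = 4432

4432


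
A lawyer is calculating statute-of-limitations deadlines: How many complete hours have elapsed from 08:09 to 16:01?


Start: 08:09
End: 16:01
Hour difference: 16 - 8 = 8 hours
Minute difference: 1 - 9 = -8 minutes
Total minutes: 472
Complete hours: 472 / 60 = 7 (remainder 52)

7


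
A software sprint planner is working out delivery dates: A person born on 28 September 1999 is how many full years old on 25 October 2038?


Birth: 1999-09-28
Reference: 2038-10-25
Year difference: 2038 - 1999 = 39
Has birthday (09-28) occurred by 10-25? Yes
Age in full years: 39

39


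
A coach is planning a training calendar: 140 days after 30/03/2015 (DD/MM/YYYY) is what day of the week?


Start: 2015-03-30 (Monday)
Step 1 - find target date: add 140 days
  2015-03-30 + 140 days = 2015-08-17
Step 2 - day of week:
  140 mod 7 = 0
  Monday + 0 days -> Monday
Result: Monday (2015-08-17)

Monday


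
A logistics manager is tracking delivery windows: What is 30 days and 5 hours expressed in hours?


Days: 30
Extra hours: 5
Hours per day: 24
Days to hours: 30 x 24 = 720
Total: 720 + 5 = 725

725


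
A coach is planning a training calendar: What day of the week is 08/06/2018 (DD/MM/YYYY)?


Date: 2018-06-08
January 1, 2018 is a Monday
Day of year: 159
Offset from Jan 1: 158 days
158 mod 7 = 4
Result: Friday

Friday


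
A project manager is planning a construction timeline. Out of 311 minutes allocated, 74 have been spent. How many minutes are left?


Total budget: 311 minutes
Time used: 74 minutes
Remaining: 311 - 74 = 237 minutes
Percent used: 23.8%
Percent remaining: 76.2%

237


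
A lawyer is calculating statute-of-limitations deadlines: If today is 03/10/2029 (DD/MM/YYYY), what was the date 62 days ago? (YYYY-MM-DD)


Start: 2029-10-03
Subtracting 62 days
Days already passed in October: 3
After going back through October: 59 more days to subtract
September 2029: 30 days, 29 remaining
August 2029 has 31 days, need 29
Result: 2029-08-02

2029-08-02


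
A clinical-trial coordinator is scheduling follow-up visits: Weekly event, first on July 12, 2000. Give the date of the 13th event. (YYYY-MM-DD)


First occurrence: 2000-07-12 (occurrence 1)
Each occurrence is 7 days after the previous.
Occurrence 13 is 12 weeks after the first.
12 weeks = 84 days
2000-07-12 + 84 days = 2000-10-04

2000-10-04


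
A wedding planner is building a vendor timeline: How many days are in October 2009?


Month: October
Year: 2009
October is a 31-day month
Total: 31 days

31


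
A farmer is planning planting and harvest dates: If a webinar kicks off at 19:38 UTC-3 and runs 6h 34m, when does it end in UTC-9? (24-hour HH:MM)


Start: 19:38 in UTC-3
Step 1 - add duration:
  minutes: 38 + 34 = 72 (carry 1h)
  hours: 19 + 6 + 1 = 26
  end in UTC-3: 02:12
Step 2 - convert UTC-3 -> UTC-9:
  offset difference: -9 - (-3) = -6 hours
  2 + (-6) = -4 -> mod 24 = 20
Result: 20:12 in UTC-9

20:12


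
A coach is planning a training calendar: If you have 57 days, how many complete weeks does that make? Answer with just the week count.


Total days: 57
Days per week: 7
Division: 57 / 7 = 8 remainder 1
Complete weeks: 8
Remaining days: 1

8


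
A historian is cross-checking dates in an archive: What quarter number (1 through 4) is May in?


Month: May (month 5)
Q1: January-March (months 1-3)
Q2: April-June (months 4-6)
Q3: July-September (months 7-9)
Q4: October-December (months 10-12)
Month 5 falls in Q2

2


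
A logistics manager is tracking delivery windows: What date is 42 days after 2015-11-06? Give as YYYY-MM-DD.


Start: 2015-11-06
Adding 42 days
Days remaining in November: 24
After November: 18 days still to add
December 2015 has 31 days, need 18
Result: 2015-12-18

2015-12-18


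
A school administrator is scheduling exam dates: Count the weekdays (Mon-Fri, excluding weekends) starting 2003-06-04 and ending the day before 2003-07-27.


Start: 2003-06-04 (Wednesday)
End (exclusive): 2003-07-27 (Sunday)
Total calendar days: 53
Full weeks: 53 // 7 = 7 -> 35 weekdays
Remaining 4 days starting on Wednesday:
  Wed(w), Thu(w), Fri(w), Sat(-) -> 3 weekdays
Total business days: 35 + 3 = 38

38


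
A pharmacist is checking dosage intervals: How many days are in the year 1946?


Year: 1946
Check leap year rules:
Divisible by 4? No
1946 is not a leap year
Days: 365

365


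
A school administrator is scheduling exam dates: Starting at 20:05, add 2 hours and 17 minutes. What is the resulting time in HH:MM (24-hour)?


Start time: 20:05
Adding: 2 hours 17 minutes
Minutes: 5 + 17 = 22
Hours: 20 + 2 + 0 = 22
Result: 22:22

22:22


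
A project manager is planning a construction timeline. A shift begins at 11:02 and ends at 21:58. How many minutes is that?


Start time: 11:02 = 662 minutes from midnight
End time: 21:58 = 1318 minutes from midnight
Difference: 1318 - 662 = 656 minutes
That is 10 hours and 56 minutes

656


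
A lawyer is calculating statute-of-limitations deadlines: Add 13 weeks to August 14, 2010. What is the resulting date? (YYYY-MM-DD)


Start: 2010-08-14
Weeks to add: 13
Convert to days: 13 x 7 = 91 days
Add 91 days to 2010-08-14
Result: 2010-11-13

2010-11-13


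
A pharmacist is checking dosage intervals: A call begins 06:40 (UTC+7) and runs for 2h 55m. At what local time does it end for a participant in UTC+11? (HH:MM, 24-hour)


Start: 06:40 in UTC+7
Step 1 - add duration:
  minutes: 40 + 55 = 95 (carry 1h)
  hours: 6 + 2 + 1 = 9
  end in UTC+7: 09:35
Step 2 - convert UTC+7 -> UTC+11:
  offset difference: 11 - (7) = 4 hours
  9 + (4) = 13 -> mod 24 = 13
Result: 13:35 in UTC+11

13:35


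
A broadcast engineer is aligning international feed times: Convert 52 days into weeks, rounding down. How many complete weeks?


Total days: 52
Days per week: 7
Division: 52 / 7 = 7 remainder 3
Complete weeks: 7
Remaining days: 3

7


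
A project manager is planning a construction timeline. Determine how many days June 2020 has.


Month: June
Year: 2020
June is a 30-day month
Total: 30 days

30


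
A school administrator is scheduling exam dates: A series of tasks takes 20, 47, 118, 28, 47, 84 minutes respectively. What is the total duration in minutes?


Durations: 20, 47, 118, 28, 47, 84
Running sum: 20
+ 47 = 67
+ 118 = 185
+ 28 = 213
+ 47 = 260
+ 84 = 344
Total duration: 344 minutes
That is 5 hours and 44 minutes

344


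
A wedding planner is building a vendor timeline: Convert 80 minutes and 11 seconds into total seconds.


Minutes: 80
Seconds: 11
Convert minutes to seconds: 80 x 60 = 4800
Add remaining seconds: 4800 + 11 = 4811

4811


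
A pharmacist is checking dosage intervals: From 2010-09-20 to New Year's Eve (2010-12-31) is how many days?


Start: September 20, 2010
End: December 31, 2010
Days left in September: 10
October: 31
November: 30
December: 31
Sum of remaining months: 92
Total: 10 + 92 = 102

102


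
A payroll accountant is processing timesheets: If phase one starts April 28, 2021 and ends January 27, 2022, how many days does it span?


Start date: 2021-04-28
End date: 2022-01-27
Apr 2021: +3 days
May 2021: +31 days
Jun 2021: +30 days
... (7 more months)
Total: 274 days

274


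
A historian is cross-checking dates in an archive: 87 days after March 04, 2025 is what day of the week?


Start: 2025-03-04 (Tuesday)
Step 1 - find target date: add 87 days
  2025-03-04 + 87 days = 2025-05-30
Step 2 - day of week:
  87 mod 7 = 3
  Tuesday + 3 days -> Friday
Result: Friday (2025-05-30)

Friday


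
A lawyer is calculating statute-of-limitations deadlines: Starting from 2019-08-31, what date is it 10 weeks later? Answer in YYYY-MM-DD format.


Start: 2019-08-31
Weeks to add: 10
Convert to days: 10 x 7 = 70 days
Add 70 days to 2019-08-31
Result: 2019-11-09

2019-11-09


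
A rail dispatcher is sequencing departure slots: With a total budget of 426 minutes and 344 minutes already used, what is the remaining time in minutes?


Total budget: 426 minutes
Time used: 344 minutes
Remaining: 426 - 344 = 82 minutes
Percent used: 80.8%
Percent remaining: 19.2%

82


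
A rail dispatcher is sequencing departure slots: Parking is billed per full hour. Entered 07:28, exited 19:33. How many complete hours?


Start: 07:28
End: 19:33
Hour difference: 19 - 7 = 12 hours
Minute difference: 33 - 28 = 5 minutes
Total minutes: 725
Complete hours: 725 / 60 = 12 (remainder 5)

12


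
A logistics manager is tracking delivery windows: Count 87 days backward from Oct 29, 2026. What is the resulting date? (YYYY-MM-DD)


Start: 2026-10-29
Subtracting 87 days
Days already passed in October: 29
After going back through October: 58 more days to subtract
September 2026: 30 days, 28 remaining
August 2026 has 31 days, need 28
Result: 2026-08-03

2026-08-03


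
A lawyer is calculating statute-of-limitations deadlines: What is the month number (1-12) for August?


Calendar month order:
7. July
8. August <--
9. September
August is month number 8

8


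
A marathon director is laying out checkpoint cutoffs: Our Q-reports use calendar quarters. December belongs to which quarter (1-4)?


Month: December (month 12)
Q1: January-March (months 1-3)
Q2: April-June (months 4-6)
Q3: July-September (months 7-9)
Q4: October-December (months 10-12)
Month 12 falls in Q4

4


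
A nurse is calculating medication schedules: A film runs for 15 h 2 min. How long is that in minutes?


Hours: 15
Minutes: 2
Convert hours to minutes: 15 x 60 = 900
Add remaining minutes: 900 + 2 = 902

902


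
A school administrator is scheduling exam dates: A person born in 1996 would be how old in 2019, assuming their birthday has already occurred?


Birth year: 1996
Current year: 2019
Age = current year - birth year
Age = 2019 - 1996 = 23

23


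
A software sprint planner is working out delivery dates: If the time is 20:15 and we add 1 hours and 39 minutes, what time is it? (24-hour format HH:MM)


Start time: 20:15
Adding: 1 hours 39 minutes
Minutes: 15 + 39 = 54
Hours: 20 + 1 + 0 = 21
Result: 21:54

21:54


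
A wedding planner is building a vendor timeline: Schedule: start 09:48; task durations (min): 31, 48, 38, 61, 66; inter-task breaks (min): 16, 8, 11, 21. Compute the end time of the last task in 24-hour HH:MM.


Start: 09:48 = 588 min from midnight
  after task 1 (31 min): 10:19
  after break (16 min): 10:35
  after task 2 (48 min): 11:23
  after break (8 min): 11:31
  after task 3 (38 min): 12:09
  after break (11 min): 12:20
  after task 4 (61 min): 13:21
  after break (21 min): 13:42
  after task 5 (66 min): 14:48
Total elapsed: 300 minutes
End time: 14:48

14:48


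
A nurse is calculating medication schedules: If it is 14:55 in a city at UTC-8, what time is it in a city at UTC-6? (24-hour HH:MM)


Local time: 14:55 at UTC-8 (offset -8h)
Target zone: UTC-6 (offset -6h)
Difference: -6 - (-8) = 2 hours
Calculation: 14 + (2) = 16
Result: 16:55

16:55


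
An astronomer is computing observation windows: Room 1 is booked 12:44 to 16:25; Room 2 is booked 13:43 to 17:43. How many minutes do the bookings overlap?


Interval A: [764, 985] minutes from midnight
Interval B: [823, 1063] minutes from midnight
Overlap start = max(764, 823) = 823
Overlap end = min(985, 1063) = 985
Overlap = 985 - 823 = 162 minutes

162


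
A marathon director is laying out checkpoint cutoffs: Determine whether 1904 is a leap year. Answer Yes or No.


Year: 1904
Divisible by 4? 1904 / 4 = 476.0 -> Yes
Divisible by 100? 1904 / 100 = 19.04 -> No
Divisible by 4 but not 100, so it IS a leap year

Yes


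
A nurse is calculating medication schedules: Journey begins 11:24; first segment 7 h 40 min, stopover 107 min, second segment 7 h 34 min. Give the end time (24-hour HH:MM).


Depart: 11:24
Leg 1: +460 min -> 19:04
Layover: +107 min -> 20:51
Leg 2: +454 min -> 04:25
Total travel: 1021 minutes = 17h 1m
Arrival: 04:25

04:25


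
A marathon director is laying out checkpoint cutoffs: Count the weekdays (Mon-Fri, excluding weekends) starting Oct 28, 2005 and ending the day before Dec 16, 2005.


Start: 2005-10-28 (Friday)
End (exclusive): 2005-12-16 (Friday)
Total calendar days: 49
Full weeks: 49 // 7 = 7 -> 35 weekdays
Remaining 0 days starting on Friday:
Total business days: 35 + 0 = 35

35


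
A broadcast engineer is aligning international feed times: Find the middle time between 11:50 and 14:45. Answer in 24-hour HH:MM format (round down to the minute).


Start time: 11:50 = 710 minutes from midnight
End time: 14:45 = 885 minutes from midnight
Sum: 710 + 885 = 1595
Midpoint: 1595 / 2 = 797 minutes
Convert: 797 / 60 = 13 hours, 17 minutes
Result: 13:17

13:17


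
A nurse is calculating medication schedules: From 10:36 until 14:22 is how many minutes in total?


Start time: 10:36 = 636 minutes from midnight
End time: 14:22 = 862 minutes from midnight
Difference: 862 - 636 = 226 minutes
That is 3 hours and 46 minutes

226


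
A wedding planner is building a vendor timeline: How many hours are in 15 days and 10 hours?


Days: 15
Extra hours: 10
Hours per day: 24
Days to hours: 15 x 24 = 360
Total: 360 + 10 = 370

370


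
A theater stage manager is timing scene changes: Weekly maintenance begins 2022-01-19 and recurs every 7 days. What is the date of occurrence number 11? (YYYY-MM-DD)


First occurrence: 2022-01-19 (occurrence 1)
Each occurrence is 7 days after the previous.
Occurrence 11 is 10 weeks after the first.
10 weeks = 70 days
2022-01-19 + 70 days = 2022-03-30

2022-03-30


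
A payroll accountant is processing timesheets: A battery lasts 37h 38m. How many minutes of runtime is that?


Hours: 37
Extra minutes: 38
Minutes per hour: 60
Hours to minutes: 37 x 60 = 2220
Total: 2220 + 38 = 2258

2258


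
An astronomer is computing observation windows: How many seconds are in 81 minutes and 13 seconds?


Minutes: 81
Extra seconds: 13
Seconds per minute: 60
Minutes to seconds: 81 x 60 = 4860
Total: 4860 + 13 = 4873

4873


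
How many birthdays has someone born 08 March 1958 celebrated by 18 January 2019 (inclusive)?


Birth: 1958-03-08
Reference: 2019-01-18
Year difference: 2019 - 1958 = 61
Has birthday (03-08) occurred by 01-18? No
Birthday not yet reached this year -> subtract 1
Age in full years: 60

60


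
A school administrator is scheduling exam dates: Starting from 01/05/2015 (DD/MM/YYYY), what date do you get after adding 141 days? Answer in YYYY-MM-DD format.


Start: 2015-05-01
Adding 141 days
Days remaining in May: 30
After May: 111 days still to add
June 2015: 30 days, 81 remaining
July 2015: 31 days, 50 remaining
August 2015: 31 days, 19 remaining
September 2015 has 30 days, need 19
Result: 2015-09-19

2015-09-19


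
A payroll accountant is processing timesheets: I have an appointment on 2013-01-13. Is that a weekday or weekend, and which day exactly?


Date: 2013-01-13
January 1, 2013 is a Tuesday
Day of year: 13
Offset from Jan 1: 12 days
12 mod 7 = 5
Result: Sunday

Sunday


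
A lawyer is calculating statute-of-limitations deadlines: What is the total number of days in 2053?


Year: 2053
Check leap year rules:
Divisible by 4? No
2053 is not a leap year
Days: 365

365


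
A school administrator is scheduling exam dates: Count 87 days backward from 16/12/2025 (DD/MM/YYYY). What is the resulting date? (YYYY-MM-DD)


Start: 2025-12-16
Subtracting 87 days
Days already passed in December: 16
After going back through December: 71 more days to subtract
November 2025: 30 days, 41 remaining
October 2025: 31 days, 10 remaining
September 2025 has 30 days, need 10
Result: 2025-09-20

2025-09-20


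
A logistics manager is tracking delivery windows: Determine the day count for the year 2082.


Year: 2082
Check leap year rules:
Divisible by 4? No
2082 is not a leap year
Days: 365

365


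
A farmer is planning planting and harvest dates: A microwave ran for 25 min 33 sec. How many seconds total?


Minutes: 25
Extra seconds: 33
Seconds per minute: 60
Minutes to seconds: 25 x 60 = 1500
Total: 1500 + 33 = 1533

1533


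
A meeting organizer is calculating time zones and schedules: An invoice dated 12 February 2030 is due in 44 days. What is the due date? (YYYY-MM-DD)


Start: 2030-02-12
Adding 44 days
Days remaining in February: 16
After February: 28 days still to add
March 2030 has 31 days, need 28
Result: 2030-03-28

2030-03-28


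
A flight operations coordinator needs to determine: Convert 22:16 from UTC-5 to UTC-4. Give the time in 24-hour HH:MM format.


Local time: 22:16 at UTC-5 (offset -5h)
Target zone: UTC-4 (offset -4h)
Difference: -4 - (-5) = 1 hours
Calculation: 22 + (1) = 23
Result: 23:16

23:16


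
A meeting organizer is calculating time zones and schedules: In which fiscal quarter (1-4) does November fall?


Month: November (month 11)
Q1: January-March (months 1-3)
Q2: April-June (months 4-6)
Q3: July-September (months 7-9)
Q4: October-December (months 10-12)
Month 11 falls in Q4

4


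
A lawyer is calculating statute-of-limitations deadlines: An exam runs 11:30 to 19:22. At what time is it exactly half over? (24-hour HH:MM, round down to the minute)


Start time: 11:30 = 690 minutes from midnight
End time: 19:22 = 1162 minutes from midnight
Sum: 690 + 1162 = 1852
Midpoint: 1852 / 2 = 926 minutes
Convert: 926 / 60 = 15 hours, 26 minutes
Result: 15:26

15:26


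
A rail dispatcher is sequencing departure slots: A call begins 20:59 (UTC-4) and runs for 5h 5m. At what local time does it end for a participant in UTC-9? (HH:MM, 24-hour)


Start: 20:59 in UTC-4
Step 1 - add duration:
  minutes: 59 + 5 = 64 (carry 1h)
  hours: 20 + 5 + 1 = 26
  end in UTC-4: 02:04
Step 2 - convert UTC-4 -> UTC-9:
  offset difference: -9 - (-4) = -5 hours
  2 + (-5) = -3 -> mod 24 = 21
Result: 21:04 in UTC-9

21:04


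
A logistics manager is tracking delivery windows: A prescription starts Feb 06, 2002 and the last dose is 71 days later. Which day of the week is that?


Start: 2002-02-06 (Wednesday)
Step 1 - find target date: add 71 days
  2002-02-06 + 71 days = 2002-04-18
Step 2 - day of week:
  71 mod 7 = 1
  Wednesday + 1 days -> Thursday
Result: Thursday (2002-04-18)

Thursday


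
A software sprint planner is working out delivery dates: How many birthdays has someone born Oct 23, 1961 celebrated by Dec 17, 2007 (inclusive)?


Birth: 1961-10-23
Reference: 2007-12-17
Year difference: 2007 - 1961 = 46
Has birthday (10-23) occurred by 12-17? Yes
Age in full years: 46

46


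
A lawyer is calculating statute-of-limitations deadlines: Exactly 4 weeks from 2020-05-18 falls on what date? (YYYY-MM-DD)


Start: 2020-05-18
Weeks to add: 4
Convert to days: 4 x 7 = 28 days
Add 28 days to 2020-05-18
Result: 2020-06-15

2020-06-15


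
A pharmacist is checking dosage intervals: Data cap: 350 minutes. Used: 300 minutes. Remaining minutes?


Total budget: 350 minutes
Time used: 300 minutes
Remaining: 350 - 300 = 50 minutes
Percent used: 85.7%
Percent remaining: 14.3%

50


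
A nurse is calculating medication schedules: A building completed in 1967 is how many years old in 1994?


Birth year: 1967
Current year: 1994
Age = current year - birth year
Age = 1994 - 1967 = 27

27


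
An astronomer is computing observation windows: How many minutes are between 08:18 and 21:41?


Start time: 08:18 = 498 minutes from midnight
End time: 21:41 = 1301 minutes from midnight
Difference: 1301 - 498 = 803 minutes
That is 13 hours and 23 minutes

803


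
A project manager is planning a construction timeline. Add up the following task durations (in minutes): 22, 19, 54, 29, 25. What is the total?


Durations: 22, 19, 54, 29, 25
Running sum: 22
+ 19 = 41
+ 54 = 95
+ 29 = 124
+ 25 = 149
Total duration: 149 minutes
That is 2 hours and 29 minutes

149


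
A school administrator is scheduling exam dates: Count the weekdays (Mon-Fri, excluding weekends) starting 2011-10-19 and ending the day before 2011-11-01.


Start: 2011-10-19 (Wednesday)
End (exclusive): 2011-11-01 (Tuesday)
Total calendar days: 13
Full weeks: 13 // 7 = 1 -> 5 weekdays
Remaining 6 days starting on Wednesday:
  Wed(w), Thu(w), Fri(w), Sat(-), Sun(-), Mon(w) -> 4 weekdays
Total business days: 5 + 4 = 9

9


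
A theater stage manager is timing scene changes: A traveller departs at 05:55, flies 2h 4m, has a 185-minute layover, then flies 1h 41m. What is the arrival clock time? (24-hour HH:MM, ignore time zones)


Depart: 05:55
Leg 1: +124 min -> 07:59
Layover: +185 min -> 11:04
Leg 2: +101 min -> 12:45
Total travel: 410 minutes = 6h 50m
Arrival: 12:45

12:45


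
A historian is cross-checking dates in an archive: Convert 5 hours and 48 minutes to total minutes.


Hours: 5
Extra minutes: 48
Minutes per hour: 60
Hours to minutes: 5 x 60 = 300
Total: 300 + 48 = 348

348


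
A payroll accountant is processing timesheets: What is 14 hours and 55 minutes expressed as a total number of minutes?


Hours: 14
Minutes: 55
Convert hours to minutes: 14 x 60 = 840
Add remaining minutes: 840 + 55 = 895

895


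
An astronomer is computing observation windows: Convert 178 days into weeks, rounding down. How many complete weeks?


Total days: 178
Days per week: 7
Division: 178 / 7 = 25 remainder 3
Complete weeks: 25
Remaining days: 3

25


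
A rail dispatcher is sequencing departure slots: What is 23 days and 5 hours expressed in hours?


Days: 23
Extra hours: 5
Hours per day: 24
Days to hours: 23 x 24 = 552
Total: 552 + 5 = 557

557


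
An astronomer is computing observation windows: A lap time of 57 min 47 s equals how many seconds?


Minutes: 57
Seconds: 47
Convert minutes to seconds: 57 x 60 = 3420
Add remaining seconds: 3420 + 47 = 3467

3467


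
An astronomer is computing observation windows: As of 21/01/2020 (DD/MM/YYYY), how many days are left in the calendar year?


Start: January 21, 2020
End: December 31, 2020
Days left in January: 10
February: 29
March: 31
April: 30
May: 31
... plus remaining months
Sum of remaining months: 335
Total: 10 + 335 = 345

345


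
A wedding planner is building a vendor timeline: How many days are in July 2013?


Month: July
Year: 2013
July is a 31-day month
Total: 31 days

31


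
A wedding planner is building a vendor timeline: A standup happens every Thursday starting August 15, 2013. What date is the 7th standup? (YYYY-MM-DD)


First occurrence: 2013-08-15 (occurrence 1)
Each occurrence is 7 days after the previous.
Occurrence 7 is 6 weeks after the first.
6 weeks = 42 days
2013-08-15 + 42 days = 2013-09-26

2013-09-26


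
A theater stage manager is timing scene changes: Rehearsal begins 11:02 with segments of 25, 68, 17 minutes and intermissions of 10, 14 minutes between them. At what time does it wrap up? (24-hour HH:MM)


Start: 11:02 = 662 min from midnight
  after task 1 (25 min): 11:27
  after break (10 min): 11:37
  after task 2 (68 min): 12:45
  after break (14 min): 12:59
  after task 3 (17 min): 13:16
Total elapsed: 134 minutes
End time: 13:16

13:16


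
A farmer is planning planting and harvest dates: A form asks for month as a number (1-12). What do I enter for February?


Calendar month order:
1. January
2. February <--
3. March
February is month number 2

2


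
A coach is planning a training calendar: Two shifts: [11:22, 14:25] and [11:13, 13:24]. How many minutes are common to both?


Interval A: [682, 865] minutes from midnight
Interval B: [673, 804] minutes from midnight
Overlap start = max(682, 673) = 682
Overlap end = min(865, 804) = 804
Overlap = 804 - 682 = 122 minutes

122


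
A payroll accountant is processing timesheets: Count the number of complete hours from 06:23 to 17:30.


Start: 06:23
End: 17:30
Hour difference: 17 - 6 = 11 hours
Minute difference: 30 - 23 = 7 minutes
Total minutes: 667
Complete hours: 667 / 60 = 11 (remainder 7)

11


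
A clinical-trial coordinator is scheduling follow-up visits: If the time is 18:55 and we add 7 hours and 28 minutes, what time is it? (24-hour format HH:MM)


Start time: 18:55
Adding: 7 hours 28 minutes
Minutes: 55 + 28 = 83
Minute overflow: 83 >= 60, so carry 1 hour, minutes = 23
Hours: 18 + 7 + 1 = 26
Hour wraparound: 26 mod 24 = 2
Result: 02:23

02:23


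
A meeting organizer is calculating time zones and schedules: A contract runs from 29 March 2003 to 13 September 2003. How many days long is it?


Start date: 2003-03-29
End date: 2003-09-13
Mar 2003: +3 days
Apr 2003: +30 days
May 2003: +31 days
... (4 more months)
Total: 168 days

168


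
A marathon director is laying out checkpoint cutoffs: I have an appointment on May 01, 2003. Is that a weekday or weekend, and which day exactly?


Date: 2003-05-01
January 1, 2003 is a Wednesday
Day of year: 121
Offset from Jan 1: 120 days
120 mod 7 = 1
Result: Thursday

Thursday


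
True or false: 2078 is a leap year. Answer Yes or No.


Year: 2078
Divisible by 4? 2078 / 4 = 519.5 -> No
Not divisible by 4, so NOT a leap year

No


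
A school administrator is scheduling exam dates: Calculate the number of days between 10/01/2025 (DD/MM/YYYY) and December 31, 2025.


Start: January 10, 2025
End: December 31, 2025
Days left in January: 21
February: 28
March: 31
April: 30
May: 31
... plus remaining months
Sum of remaining months: 334
Total: 21 + 334 = 355

355
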